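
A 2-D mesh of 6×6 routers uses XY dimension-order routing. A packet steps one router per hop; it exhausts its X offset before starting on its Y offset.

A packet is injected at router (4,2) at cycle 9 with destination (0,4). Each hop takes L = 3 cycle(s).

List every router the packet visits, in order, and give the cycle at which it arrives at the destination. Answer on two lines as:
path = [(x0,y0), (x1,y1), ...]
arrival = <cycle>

hop 0: (4,2) @ cyc 9
hop 1: (3,2) @ cyc 12  [W]
hop 2: (2,2) @ cyc 15  [W]
hop 3: (1,2) @ cyc 18  [W]
hop 4: (0,2) @ cyc 21  [W]
hop 5: (0,3) @ cyc 24  [N]
hop 6: (0,4) @ cyc 27  [N]

path = [(4,2), (3,2), (2,2), (1,2), (0,2), (0,3), (0,4)]
arrival = 27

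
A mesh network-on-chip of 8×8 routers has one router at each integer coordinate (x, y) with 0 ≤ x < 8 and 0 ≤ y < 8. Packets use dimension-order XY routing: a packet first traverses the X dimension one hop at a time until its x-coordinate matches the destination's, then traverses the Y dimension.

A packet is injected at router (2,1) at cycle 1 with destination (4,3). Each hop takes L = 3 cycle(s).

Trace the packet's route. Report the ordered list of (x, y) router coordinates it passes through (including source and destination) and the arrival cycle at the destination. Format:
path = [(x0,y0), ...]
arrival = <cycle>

[0] x=2 y=1 t=1
[1] x=3 y=1 t=4 →E
[2] x=4 y=1 t=7 →E
[3] x=4 y=2 t=10 →N
[4] x=4 y=3 t=13 →N

path = [(2,1), (3,1), (4,1), (4,2), (4,3)]
arrival = 13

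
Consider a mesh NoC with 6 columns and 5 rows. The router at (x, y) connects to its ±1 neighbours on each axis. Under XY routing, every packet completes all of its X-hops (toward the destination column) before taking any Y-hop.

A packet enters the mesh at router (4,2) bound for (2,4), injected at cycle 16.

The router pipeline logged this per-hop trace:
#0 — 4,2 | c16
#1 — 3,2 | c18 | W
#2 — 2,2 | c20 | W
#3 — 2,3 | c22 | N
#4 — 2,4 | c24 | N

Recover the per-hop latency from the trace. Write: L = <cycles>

L = 2

Δcyc across hop 0→1: 18 − 16 = 2.
Per-hop latency L = Δcyc = 2.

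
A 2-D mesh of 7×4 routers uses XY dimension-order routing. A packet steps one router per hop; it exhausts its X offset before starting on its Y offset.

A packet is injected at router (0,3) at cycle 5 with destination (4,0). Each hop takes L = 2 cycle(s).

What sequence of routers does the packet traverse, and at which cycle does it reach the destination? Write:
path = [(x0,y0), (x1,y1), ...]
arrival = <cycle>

src (0,3)  cyc=5
E→(1,3)  cyc=7
E→(2,3)  cyc=9
E→(3,3)  cyc=11
E→(4,3)  cyc=13
S→(4,2)  cyc=15
S→(4,1)  cyc=17
S→(4,0)  cyc=19

path = [(0,3), (1,3), (2,3), (3,3), (4,3), (4,2), (4,1), (4,0)]
arrival = 19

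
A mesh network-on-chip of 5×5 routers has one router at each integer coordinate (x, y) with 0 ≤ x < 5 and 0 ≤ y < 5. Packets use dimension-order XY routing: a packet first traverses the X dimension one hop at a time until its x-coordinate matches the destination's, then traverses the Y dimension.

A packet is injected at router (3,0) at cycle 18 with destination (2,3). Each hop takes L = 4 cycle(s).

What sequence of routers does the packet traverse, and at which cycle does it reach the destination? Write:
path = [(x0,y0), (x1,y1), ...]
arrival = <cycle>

path = [(3,0), (2,0), (2,1), (2,2), (2,3)]
arrival = 34

#0 — 3,0 | c18
#1 — 2,0 | c22 | W
#2 — 2,1 | c26 | N
#3 — 2,2 | c30 | N
#4 — 2,3 | c34 | N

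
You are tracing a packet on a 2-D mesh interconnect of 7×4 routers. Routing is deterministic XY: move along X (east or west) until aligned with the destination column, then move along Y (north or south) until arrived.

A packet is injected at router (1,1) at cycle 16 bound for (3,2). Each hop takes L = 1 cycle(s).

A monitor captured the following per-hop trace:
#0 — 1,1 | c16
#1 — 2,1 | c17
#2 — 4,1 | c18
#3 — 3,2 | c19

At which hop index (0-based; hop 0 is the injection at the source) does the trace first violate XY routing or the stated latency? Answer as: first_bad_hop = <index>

[1] (+1,+0) / 1c ⇒ ok
[2] (+2,+0) / 1c ⇒ BAD: non-unit step

first_bad_hop = 2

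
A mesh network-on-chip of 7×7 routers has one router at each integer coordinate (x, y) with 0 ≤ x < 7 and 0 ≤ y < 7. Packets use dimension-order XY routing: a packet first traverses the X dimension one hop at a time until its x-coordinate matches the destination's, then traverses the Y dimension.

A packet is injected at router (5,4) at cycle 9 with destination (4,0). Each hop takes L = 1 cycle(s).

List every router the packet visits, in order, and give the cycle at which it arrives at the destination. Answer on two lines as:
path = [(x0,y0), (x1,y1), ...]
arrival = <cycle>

#0 — 5,4 | c9
#1 — 4,4 | c10 | W
#2 — 4,3 | c11 | S
#3 — 4,2 | c12 | S
#4 — 4,1 | c13 | S
#5 — 4,0 | c14 | S

path = [(5,4), (4,4), (4,3), (4,2), (4,1), (4,0)]
arrival = 14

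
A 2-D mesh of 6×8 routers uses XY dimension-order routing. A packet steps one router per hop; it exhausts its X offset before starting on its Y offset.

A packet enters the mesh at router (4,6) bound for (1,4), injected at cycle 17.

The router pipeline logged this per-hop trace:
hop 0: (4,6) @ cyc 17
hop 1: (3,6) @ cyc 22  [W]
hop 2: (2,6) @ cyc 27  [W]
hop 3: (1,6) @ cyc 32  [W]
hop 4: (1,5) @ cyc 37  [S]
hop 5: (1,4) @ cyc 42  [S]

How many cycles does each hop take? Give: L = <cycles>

Δcyc across hop 0→1: 22 − 17 = 5.
Per-hop latency L = Δcyc = 5.

L = 5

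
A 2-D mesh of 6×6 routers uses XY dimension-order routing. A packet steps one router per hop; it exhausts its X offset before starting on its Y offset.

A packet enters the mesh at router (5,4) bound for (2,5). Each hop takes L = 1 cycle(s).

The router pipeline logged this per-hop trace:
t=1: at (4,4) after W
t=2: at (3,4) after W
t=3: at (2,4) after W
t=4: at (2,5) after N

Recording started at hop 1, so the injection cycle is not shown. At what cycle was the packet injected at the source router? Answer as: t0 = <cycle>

Hop 1 reached at cycle 1; hop k is at t0 + k·L.
Subtract one hop: t0 = 1 − 1 = 0.

t0 = 0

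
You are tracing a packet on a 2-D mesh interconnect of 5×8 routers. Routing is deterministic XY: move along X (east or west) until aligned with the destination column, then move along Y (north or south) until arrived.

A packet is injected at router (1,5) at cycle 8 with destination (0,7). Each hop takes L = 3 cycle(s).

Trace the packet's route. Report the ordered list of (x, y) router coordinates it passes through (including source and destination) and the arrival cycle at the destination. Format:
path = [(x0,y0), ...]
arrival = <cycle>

path = [(1,5), (0,5), (0,6), (0,7)]
arrival = 17

  0. router=(1,5) cycle=8 (inject)
  1. router=(0,5) cycle=11 dir=W
  2. router=(0,6) cycle=14 dir=N
  3. router=(0,7) cycle=17 dir=N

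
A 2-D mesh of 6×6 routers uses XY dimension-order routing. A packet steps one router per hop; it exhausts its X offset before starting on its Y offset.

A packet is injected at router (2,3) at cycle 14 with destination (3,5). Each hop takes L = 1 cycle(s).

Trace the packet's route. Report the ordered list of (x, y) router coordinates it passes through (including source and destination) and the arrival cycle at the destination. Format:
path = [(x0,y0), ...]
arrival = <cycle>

path = [(2,3), (3,3), (3,4), (3,5)]
arrival = 17

t=14: at (2,3)
t=15: at (3,3) after E
t=16: at (3,4) after N
t=17: at (3,5) after N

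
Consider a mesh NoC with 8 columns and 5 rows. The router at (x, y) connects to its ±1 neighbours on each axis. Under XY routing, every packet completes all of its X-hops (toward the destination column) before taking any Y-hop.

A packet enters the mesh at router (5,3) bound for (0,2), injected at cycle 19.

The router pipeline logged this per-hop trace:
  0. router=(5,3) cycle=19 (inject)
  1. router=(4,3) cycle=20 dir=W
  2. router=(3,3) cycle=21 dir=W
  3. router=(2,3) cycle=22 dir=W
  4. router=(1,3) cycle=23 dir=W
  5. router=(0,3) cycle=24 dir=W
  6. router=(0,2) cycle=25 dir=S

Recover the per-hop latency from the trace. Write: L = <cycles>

From hop 0 (19) to hop 1 (20): +1 cycles.
That increment is L by definition: L = 1.

L = 1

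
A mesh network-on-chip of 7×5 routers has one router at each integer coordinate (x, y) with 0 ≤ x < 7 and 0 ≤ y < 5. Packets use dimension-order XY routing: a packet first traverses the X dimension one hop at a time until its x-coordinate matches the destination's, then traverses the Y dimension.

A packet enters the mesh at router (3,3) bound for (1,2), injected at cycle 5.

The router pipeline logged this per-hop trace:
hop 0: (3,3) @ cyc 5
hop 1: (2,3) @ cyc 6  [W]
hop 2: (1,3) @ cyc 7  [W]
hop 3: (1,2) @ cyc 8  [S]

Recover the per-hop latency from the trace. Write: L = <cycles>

Between hops 0 and 1 the cycle counter advances 6 − 5 = 1.
One hop costs L cycles, so L = 1.

L = 1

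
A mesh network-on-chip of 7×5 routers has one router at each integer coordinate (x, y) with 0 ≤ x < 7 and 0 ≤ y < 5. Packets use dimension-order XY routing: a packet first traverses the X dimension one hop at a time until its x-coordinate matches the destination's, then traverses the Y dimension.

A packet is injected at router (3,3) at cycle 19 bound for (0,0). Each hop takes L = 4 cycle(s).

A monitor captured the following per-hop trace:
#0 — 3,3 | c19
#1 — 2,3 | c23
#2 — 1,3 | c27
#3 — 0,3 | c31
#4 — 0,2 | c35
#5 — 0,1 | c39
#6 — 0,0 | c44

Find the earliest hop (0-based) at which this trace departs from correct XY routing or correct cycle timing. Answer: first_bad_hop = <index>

first_bad_hop = 6

[1] (-1,+0) / 4c ⇒ ok
[2] (-1,+0) / 4c ⇒ ok
[3] (-1,+0) / 4c ⇒ ok
[4] (+0,-1) / 4c ⇒ ok
[5] (+0,-1) / 4c ⇒ ok
[6] (+0,-1) / 5c ⇒ BAD: Δcyc=5≠L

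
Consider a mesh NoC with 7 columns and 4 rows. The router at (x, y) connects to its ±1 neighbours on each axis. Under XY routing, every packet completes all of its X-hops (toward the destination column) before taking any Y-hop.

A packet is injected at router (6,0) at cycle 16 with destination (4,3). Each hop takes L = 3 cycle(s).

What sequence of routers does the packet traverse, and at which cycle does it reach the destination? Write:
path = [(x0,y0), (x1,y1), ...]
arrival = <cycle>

path = [(6,0), (5,0), (4,0), (4,1), (4,2), (4,3)]
arrival = 31

src (6,0)  cyc=16
W→(5,0)  cyc=19
W→(4,0)  cyc=22
N→(4,1)  cyc=25
N→(4,2)  cyc=28
N→(4,3)  cyc=31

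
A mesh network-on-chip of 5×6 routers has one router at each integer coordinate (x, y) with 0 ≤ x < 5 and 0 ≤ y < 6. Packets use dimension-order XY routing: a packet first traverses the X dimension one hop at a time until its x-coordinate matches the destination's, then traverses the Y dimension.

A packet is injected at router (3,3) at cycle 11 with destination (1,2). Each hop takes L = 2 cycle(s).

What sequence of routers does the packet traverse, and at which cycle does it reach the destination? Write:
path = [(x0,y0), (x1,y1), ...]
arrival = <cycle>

path = [(3,3), (2,3), (1,3), (1,2)]
arrival = 17

[0] x=3 y=3 t=11
[1] x=2 y=3 t=13 →W
[2] x=1 y=3 t=15 →W
[3] x=1 y=2 t=17 →S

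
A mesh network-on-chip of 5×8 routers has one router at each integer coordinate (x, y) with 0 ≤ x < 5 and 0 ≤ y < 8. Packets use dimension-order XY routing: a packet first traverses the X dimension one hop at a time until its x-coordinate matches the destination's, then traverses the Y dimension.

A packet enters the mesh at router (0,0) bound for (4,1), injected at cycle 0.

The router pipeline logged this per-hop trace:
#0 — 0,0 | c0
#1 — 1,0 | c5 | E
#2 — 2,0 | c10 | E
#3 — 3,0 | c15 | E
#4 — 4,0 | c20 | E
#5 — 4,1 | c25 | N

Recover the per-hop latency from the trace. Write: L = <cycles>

L = 5

Δcyc across hop 0→1: 5 − 0 = 5.
Each hop adds L, hence L = 5.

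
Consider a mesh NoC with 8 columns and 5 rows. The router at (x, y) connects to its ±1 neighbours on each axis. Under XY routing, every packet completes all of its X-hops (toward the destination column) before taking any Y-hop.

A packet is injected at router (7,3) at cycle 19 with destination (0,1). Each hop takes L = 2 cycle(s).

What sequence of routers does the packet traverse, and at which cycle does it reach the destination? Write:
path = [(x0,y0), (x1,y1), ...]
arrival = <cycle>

src (7,3)  cyc=19
W→(6,3)  cyc=21
W→(5,3)  cyc=23
W→(4,3)  cyc=25
W→(3,3)  cyc=27
W→(2,3)  cyc=29
W→(1,3)  cyc=31
W→(0,3)  cyc=33
S→(0,2)  cyc=35
S→(0,1)  cyc=37

path = [(7,3), (6,3), (5,3), (4,3), (3,3), (2,3), (1,3), (0,3), (0,2), (0,1)]
arrival = 37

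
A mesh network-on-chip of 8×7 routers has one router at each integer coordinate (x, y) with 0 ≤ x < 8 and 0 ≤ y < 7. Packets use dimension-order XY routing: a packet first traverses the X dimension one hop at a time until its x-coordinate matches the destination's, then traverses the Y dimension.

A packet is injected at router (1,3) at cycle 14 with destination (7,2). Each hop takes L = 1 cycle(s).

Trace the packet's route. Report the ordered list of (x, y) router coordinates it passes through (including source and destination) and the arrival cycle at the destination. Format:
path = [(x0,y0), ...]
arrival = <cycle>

path = [(1,3), (2,3), (3,3), (4,3), (5,3), (6,3), (7,3), (7,2)]
arrival = 21

hop 0: (1,3) @ cyc 14
hop 1: (2,3) @ cyc 15  [E]
hop 2: (3,3) @ cyc 16  [E]
hop 3: (4,3) @ cyc 17  [E]
hop 4: (5,3) @ cyc 18  [E]
hop 5: (6,3) @ cyc 19  [E]
hop 6: (7,3) @ cyc 20  [E]
hop 7: (7,2) @ cyc 21  [S]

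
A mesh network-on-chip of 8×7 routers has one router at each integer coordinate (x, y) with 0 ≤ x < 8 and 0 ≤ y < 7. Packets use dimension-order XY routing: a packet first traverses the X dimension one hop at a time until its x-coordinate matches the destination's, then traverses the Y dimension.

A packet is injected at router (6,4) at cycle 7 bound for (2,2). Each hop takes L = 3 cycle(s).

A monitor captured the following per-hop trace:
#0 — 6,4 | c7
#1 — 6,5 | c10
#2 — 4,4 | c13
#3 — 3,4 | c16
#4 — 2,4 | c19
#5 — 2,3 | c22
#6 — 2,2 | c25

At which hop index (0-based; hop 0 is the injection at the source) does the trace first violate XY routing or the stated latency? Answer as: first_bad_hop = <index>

  1: Δx=+0 Δy=+1 Δt=3 [BAD: Y-move but x=6≠2]

first_bad_hop = 1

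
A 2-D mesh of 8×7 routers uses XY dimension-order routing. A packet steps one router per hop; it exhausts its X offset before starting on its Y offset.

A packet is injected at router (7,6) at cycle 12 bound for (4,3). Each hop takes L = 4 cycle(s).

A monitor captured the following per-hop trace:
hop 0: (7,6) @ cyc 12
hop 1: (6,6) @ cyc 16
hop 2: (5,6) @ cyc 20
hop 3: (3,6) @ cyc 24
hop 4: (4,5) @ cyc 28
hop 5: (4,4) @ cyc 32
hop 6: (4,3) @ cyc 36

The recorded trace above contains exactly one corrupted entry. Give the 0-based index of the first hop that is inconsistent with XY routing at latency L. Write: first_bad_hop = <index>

first_bad_hop = 3

[1] (-1,+0) / 4c ⇒ ok
[2] (-1,+0) / 4c ⇒ ok
[3] (-2,+0) / 4c ⇒ BAD: non-unit step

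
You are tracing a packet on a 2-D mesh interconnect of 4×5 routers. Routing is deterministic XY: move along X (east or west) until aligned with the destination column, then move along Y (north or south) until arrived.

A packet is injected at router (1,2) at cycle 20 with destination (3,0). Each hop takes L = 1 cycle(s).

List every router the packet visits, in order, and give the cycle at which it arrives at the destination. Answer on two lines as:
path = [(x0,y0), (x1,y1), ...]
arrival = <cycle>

t=20: at (1,2)
t=21: at (2,2) after E
t=22: at (3,2) after E
t=23: at (3,1) after S
t=24: at (3,0) after S

path = [(1,2), (2,2), (3,2), (3,1), (3,0)]
arrival = 24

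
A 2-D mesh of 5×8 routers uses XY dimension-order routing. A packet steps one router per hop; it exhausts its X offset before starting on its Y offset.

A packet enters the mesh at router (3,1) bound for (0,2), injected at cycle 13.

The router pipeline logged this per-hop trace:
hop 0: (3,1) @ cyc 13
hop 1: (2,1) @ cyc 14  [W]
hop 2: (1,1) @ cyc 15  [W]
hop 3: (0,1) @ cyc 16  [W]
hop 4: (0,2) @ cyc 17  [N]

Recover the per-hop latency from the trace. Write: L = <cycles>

Between hops 0 and 1 the cycle counter advances 14 − 13 = 1.
Each hop adds L, hence L = 1.

L = 1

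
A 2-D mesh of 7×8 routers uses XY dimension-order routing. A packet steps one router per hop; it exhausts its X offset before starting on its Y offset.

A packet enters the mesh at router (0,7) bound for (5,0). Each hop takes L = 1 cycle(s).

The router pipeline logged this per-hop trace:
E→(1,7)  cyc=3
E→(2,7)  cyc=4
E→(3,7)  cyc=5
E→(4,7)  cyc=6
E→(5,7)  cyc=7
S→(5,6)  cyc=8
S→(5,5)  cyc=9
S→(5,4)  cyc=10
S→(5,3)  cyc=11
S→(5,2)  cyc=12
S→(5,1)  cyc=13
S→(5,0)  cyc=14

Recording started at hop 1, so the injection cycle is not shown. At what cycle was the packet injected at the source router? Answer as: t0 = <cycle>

At hop 1 the cycle is 3; in general cyc_k = t0 + kL.
Subtract one hop: t0 = 3 − 1 = 2.

t0 = 2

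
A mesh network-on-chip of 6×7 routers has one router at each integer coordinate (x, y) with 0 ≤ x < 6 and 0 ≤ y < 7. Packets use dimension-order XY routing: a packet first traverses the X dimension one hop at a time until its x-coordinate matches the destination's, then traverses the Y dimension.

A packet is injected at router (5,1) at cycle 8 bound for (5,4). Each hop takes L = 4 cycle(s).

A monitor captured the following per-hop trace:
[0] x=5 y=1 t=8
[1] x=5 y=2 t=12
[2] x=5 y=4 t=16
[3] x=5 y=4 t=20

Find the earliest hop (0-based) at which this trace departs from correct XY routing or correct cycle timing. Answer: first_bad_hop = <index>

[1] (+0,+1) / 4c ⇒ ok
[2] (+0,+2) / 4c ⇒ BAD: non-unit step

first_bad_hop = 2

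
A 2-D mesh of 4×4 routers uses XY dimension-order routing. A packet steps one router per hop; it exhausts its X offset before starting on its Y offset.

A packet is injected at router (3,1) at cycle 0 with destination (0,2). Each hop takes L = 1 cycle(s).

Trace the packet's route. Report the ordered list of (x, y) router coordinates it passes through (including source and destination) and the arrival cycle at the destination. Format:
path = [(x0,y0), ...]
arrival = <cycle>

path = [(3,1), (2,1), (1,1), (0,1), (0,2)]
arrival = 4

hop 0: (3,1) @ cyc 0
hop 1: (2,1) @ cyc 1  [W]
hop 2: (1,1) @ cyc 2  [W]
hop 3: (0,1) @ cyc 3  [W]
hop 4: (0,2) @ cyc 4  [N]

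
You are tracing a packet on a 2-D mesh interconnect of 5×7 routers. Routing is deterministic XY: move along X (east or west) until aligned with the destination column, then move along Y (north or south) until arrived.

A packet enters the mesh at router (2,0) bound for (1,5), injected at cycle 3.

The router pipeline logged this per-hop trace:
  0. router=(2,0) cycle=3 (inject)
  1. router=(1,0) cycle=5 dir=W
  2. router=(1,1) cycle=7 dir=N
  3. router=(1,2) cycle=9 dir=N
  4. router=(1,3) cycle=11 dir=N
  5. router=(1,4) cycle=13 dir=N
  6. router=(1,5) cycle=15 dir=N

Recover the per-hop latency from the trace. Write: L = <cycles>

L = 2

cyc[1] − cyc[0] = 5 − 3 = 2.
One hop costs L cycles, so L = 2.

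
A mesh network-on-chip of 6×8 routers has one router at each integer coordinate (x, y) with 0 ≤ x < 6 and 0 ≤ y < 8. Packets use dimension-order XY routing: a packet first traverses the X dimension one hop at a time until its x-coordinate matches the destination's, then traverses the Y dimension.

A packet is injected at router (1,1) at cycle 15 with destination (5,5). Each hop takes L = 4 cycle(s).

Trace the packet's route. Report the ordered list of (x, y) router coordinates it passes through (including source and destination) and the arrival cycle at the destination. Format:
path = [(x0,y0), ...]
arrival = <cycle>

src (1,1)  cyc=15
E→(2,1)  cyc=19
E→(3,1)  cyc=23
E→(4,1)  cyc=27
E→(5,1)  cyc=31
N→(5,2)  cyc=35
N→(5,3)  cyc=39
N→(5,4)  cyc=43
N→(5,5)  cyc=47

path = [(1,1), (2,1), (3,1), (4,1), (5,1), (5,2), (5,3), (5,4), (5,5)]
arrival = 47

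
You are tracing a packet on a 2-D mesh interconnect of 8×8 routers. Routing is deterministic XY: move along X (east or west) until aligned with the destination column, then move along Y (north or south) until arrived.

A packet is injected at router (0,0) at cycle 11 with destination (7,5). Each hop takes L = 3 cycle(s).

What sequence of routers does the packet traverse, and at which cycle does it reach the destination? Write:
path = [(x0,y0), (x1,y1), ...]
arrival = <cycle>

path = [(0,0), (1,0), (2,0), (3,0), (4,0), (5,0), (6,0), (7,0), (7,1), (7,2), (7,3), (7,4), (7,5)]
arrival = 47

#0 — 0,0 | c11
#1 — 1,0 | c14 | E
#2 — 2,0 | c17 | E
#3 — 3,0 | c20 | E
#4 — 4,0 | c23 | E
#5 — 5,0 | c26 | E
#6 — 6,0 | c29 | E
#7 — 7,0 | c32 | E
#8 — 7,1 | c35 | N
#9 — 7,2 | c38 | N
#10 — 7,3 | c41 | N
#11 — 7,4 | c44 | N
#12 — 7,5 | c47 | N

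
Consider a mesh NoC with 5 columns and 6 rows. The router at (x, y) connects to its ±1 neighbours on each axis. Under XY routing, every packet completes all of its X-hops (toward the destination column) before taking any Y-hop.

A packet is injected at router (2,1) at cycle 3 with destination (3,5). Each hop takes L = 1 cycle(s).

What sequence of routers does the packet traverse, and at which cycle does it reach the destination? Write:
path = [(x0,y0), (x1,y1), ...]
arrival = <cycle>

hop 0: (2,1) @ cyc 3
hop 1: (3,1) @ cyc 4  [E]
hop 2: (3,2) @ cyc 5  [N]
hop 3: (3,3) @ cyc 6  [N]
hop 4: (3,4) @ cyc 7  [N]
hop 5: (3,5) @ cyc 8  [N]

path = [(2,1), (3,1), (3,2), (3,3), (3,4), (3,5)]
arrival = 8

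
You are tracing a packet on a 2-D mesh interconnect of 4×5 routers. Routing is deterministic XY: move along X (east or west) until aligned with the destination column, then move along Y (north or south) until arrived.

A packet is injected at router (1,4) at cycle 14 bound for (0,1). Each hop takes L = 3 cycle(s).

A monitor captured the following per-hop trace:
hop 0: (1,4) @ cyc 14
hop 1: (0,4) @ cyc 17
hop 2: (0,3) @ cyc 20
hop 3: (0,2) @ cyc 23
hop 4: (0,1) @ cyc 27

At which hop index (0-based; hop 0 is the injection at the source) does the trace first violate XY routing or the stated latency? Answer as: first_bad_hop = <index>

first_bad_hop = 4

  1: Δx=-1 Δy=+0 Δt=3 [ok]
  2: Δx=+0 Δy=-1 Δt=3 [ok]
  3: Δx=+0 Δy=-1 Δt=3 [ok]
  4: Δx=+0 Δy=-1 Δt=4 [BAD: Δcyc=4≠L]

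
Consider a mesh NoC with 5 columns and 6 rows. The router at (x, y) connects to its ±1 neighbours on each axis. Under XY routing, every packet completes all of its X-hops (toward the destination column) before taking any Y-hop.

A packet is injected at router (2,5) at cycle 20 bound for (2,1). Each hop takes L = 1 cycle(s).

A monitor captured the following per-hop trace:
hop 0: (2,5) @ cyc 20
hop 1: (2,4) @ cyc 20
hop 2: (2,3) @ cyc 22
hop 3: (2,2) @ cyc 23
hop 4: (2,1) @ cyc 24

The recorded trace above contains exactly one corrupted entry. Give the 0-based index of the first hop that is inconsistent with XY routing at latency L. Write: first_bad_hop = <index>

first_bad_hop = 1

  1: Δx=+0 Δy=-1 Δt=0 [BAD: Δcyc=0≠L]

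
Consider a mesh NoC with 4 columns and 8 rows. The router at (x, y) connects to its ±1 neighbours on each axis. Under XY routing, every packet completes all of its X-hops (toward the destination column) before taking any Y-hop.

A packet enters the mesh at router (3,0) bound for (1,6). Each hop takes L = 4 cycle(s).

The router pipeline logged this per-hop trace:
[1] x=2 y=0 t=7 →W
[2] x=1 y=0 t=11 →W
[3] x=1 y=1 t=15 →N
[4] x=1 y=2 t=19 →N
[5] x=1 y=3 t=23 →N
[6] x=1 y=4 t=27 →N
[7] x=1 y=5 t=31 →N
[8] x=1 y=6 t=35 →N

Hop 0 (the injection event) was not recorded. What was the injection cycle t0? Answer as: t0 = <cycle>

At hop 1 the cycle is 7; in general cyc_k = t0 + kL.
t0 = cyc[1] − L = 7 − 4 = 3.

t0 = 3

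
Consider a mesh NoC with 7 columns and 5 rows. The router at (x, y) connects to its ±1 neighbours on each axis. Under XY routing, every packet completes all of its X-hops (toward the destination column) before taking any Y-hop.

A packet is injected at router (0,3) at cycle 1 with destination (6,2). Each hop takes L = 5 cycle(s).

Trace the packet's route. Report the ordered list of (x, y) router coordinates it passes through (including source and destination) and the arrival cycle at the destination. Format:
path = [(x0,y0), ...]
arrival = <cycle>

path = [(0,3), (1,3), (2,3), (3,3), (4,3), (5,3), (6,3), (6,2)]
arrival = 36

src (0,3)  cyc=1
E→(1,3)  cyc=6
E→(2,3)  cyc=11
E→(3,3)  cyc=16
E→(4,3)  cyc=21
E→(5,3)  cyc=26
E→(6,3)  cyc=31
S→(6,2)  cyc=36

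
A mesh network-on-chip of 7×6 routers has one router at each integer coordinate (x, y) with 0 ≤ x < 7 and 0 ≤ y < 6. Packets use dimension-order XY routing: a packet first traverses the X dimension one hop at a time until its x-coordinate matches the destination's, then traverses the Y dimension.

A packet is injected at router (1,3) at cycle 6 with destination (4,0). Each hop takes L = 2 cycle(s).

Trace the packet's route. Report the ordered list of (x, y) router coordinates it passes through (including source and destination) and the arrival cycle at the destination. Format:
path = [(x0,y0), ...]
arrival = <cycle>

#0 — 1,3 | c6
#1 — 2,3 | c8 | E
#2 — 3,3 | c10 | E
#3 — 4,3 | c12 | E
#4 — 4,2 | c14 | S
#5 — 4,1 | c16 | S
#6 — 4,0 | c18 | S

path = [(1,3), (2,3), (3,3), (4,3), (4,2), (4,1), (4,0)]
arrival = 18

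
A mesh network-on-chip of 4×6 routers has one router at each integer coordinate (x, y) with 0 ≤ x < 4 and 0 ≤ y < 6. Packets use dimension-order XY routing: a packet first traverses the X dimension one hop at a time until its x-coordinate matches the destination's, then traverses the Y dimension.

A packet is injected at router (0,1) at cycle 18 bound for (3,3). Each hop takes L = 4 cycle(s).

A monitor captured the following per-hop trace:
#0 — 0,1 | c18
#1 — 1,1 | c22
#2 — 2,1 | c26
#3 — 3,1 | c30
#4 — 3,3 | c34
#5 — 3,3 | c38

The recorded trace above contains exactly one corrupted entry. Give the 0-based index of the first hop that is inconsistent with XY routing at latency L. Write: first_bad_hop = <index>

check 1→ d=(1,0) cyc+4: ok
check 2→ d=(1,0) cyc+4: ok
check 3→ d=(1,0) cyc+4: ok
check 4→ d=(0,2) cyc+4: BAD: non-unit step

first_bad_hop = 4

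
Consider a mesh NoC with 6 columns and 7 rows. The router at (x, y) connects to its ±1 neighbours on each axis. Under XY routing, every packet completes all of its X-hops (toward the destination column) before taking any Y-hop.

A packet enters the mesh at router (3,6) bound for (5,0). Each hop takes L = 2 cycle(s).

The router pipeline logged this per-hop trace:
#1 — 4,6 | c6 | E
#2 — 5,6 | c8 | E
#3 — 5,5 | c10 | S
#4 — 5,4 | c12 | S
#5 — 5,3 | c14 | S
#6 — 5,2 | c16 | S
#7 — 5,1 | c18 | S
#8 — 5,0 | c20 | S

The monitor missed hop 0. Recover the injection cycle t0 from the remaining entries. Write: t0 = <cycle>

The first recorded entry is hop 1 at cycle 6.
t0 = cyc[1] − L = 6 − 2 = 4.

t0 = 4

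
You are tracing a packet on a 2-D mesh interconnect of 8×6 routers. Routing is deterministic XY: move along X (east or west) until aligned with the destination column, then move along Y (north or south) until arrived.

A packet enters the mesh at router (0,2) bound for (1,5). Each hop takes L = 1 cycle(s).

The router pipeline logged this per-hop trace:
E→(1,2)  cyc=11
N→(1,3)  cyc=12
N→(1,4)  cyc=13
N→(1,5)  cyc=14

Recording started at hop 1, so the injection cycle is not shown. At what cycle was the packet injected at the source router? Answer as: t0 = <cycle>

Hop 1 reached at cycle 11; hop k is at t0 + k·L.
So t0 = 11 − 1·1 = 10.

t0 = 10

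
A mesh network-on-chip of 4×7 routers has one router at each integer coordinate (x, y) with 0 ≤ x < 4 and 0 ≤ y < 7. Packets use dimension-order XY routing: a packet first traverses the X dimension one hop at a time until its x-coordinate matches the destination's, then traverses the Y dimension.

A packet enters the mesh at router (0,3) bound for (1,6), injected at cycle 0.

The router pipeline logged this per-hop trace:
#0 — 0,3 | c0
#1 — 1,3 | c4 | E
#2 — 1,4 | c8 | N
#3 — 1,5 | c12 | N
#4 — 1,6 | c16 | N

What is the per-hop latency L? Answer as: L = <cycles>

L = 4

From hop 0 (0) to hop 1 (4): +4 cycles.
One hop costs L cycles, so L = 4.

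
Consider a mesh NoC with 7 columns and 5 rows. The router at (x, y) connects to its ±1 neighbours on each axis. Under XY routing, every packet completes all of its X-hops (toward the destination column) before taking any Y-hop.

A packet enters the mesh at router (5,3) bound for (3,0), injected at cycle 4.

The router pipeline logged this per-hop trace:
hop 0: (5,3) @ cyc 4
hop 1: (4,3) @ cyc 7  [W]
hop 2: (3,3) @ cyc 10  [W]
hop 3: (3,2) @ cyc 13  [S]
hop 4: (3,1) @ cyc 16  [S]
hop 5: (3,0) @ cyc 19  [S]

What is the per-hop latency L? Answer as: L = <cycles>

From hop 0 (4) to hop 1 (7): +3 cycles.
One hop costs L cycles, so L = 3.

L = 3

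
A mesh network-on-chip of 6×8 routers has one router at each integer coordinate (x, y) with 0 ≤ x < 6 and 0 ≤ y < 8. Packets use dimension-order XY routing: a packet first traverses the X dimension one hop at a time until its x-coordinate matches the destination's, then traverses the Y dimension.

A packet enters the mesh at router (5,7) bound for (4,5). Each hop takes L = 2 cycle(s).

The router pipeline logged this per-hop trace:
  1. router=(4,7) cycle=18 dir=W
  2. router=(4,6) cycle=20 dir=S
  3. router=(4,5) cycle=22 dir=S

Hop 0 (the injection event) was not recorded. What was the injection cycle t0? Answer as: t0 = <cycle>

At hop 1 the cycle is 18; in general cyc_k = t0 + kL.
Therefore t0 = 18 − L = 16.

t0 = 16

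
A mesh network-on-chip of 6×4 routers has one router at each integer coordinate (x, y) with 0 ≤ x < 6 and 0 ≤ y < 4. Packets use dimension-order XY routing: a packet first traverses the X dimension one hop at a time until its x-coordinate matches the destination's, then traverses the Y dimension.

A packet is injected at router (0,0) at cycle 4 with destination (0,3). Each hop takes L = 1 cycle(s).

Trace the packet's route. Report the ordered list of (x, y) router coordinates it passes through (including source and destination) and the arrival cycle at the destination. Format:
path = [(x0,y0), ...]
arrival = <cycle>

path = [(0,0), (0,1), (0,2), (0,3)]
arrival = 7

src (0,0)  cyc=4
N→(0,1)  cyc=5
N→(0,2)  cyc=6
N→(0,3)  cyc=7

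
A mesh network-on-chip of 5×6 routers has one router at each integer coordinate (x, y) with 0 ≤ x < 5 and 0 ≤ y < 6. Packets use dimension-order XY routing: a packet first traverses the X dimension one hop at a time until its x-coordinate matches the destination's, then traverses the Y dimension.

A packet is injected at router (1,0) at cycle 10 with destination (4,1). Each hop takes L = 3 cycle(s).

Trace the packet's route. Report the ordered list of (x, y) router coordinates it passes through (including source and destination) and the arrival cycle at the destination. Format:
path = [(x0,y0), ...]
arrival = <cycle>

[0] x=1 y=0 t=10
[1] x=2 y=0 t=13 →E
[2] x=3 y=0 t=16 →E
[3] x=4 y=0 t=19 →E
[4] x=4 y=1 t=22 →N

path = [(1,0), (2,0), (3,0), (4,0), (4,1)]
arrival = 22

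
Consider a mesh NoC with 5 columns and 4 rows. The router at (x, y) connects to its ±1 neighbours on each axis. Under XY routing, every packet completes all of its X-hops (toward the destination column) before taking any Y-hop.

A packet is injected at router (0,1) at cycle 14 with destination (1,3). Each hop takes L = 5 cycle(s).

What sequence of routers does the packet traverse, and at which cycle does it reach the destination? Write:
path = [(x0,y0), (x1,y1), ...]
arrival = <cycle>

path = [(0,1), (1,1), (1,2), (1,3)]
arrival = 29

src (0,1)  cyc=14
E→(1,1)  cyc=19
N→(1,2)  cyc=24
N→(1,3)  cyc=29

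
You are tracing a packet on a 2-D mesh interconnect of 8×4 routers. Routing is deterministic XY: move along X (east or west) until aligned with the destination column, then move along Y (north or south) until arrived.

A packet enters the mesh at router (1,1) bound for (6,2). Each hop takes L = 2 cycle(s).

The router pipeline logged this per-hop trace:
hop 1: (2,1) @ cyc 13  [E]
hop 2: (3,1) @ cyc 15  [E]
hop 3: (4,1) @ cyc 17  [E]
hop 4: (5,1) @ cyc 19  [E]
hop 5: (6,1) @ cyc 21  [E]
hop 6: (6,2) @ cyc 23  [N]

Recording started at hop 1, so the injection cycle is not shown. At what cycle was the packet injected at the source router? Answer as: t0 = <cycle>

t0 = 11

Hop 1 reached at cycle 13; hop k is at t0 + k·L.
Subtract one hop: t0 = 13 − 2 = 11.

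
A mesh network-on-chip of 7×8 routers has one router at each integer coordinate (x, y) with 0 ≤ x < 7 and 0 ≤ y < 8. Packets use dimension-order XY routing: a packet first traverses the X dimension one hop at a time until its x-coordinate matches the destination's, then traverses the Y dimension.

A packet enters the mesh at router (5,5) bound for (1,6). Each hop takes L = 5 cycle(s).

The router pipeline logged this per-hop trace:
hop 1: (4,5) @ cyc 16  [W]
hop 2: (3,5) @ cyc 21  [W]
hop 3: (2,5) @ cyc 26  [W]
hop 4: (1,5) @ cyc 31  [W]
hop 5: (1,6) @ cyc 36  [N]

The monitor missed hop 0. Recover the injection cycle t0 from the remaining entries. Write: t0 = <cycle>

t0 = 11

cyc[1] = 16 and cyc[k] = t0 + k·L for every k.
Subtract one hop: t0 = 16 − 5 = 11.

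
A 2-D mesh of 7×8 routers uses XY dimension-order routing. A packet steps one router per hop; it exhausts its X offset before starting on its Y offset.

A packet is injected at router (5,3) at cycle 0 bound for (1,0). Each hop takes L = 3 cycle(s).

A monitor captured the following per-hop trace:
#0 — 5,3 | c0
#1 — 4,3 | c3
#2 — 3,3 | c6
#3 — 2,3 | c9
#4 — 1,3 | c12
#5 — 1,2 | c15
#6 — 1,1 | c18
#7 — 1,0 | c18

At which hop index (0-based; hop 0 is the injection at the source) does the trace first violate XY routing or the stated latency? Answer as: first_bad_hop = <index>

check 1→ d=(-1,0) cyc+3: ok
check 2→ d=(-1,0) cyc+3: ok
check 3→ d=(-1,0) cyc+3: ok
check 4→ d=(-1,0) cyc+3: ok
check 5→ d=(0,-1) cyc+3: ok
check 6→ d=(0,-1) cyc+3: ok
check 7→ d=(0,-1) cyc+0: BAD: Δcyc=0≠L

first_bad_hop = 7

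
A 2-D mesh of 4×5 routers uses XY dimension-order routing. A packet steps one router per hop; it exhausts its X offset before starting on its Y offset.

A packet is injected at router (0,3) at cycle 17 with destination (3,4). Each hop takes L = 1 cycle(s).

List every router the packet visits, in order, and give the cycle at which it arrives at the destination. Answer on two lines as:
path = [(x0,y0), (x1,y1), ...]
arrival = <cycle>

path = [(0,3), (1,3), (2,3), (3,3), (3,4)]
arrival = 21

[0] x=0 y=3 t=17
[1] x=1 y=3 t=18 →E
[2] x=2 y=3 t=19 →E
[3] x=3 y=3 t=20 →E
[4] x=3 y=4 t=21 →N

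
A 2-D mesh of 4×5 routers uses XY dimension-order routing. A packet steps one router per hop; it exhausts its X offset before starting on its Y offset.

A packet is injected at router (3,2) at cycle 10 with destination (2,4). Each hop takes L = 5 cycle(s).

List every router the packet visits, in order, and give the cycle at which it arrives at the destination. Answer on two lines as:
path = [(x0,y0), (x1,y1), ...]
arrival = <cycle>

src (3,2)  cyc=10
W→(2,2)  cyc=15
N→(2,3)  cyc=20
N→(2,4)  cyc=25

path = [(3,2), (2,2), (2,3), (2,4)]
arrival = 25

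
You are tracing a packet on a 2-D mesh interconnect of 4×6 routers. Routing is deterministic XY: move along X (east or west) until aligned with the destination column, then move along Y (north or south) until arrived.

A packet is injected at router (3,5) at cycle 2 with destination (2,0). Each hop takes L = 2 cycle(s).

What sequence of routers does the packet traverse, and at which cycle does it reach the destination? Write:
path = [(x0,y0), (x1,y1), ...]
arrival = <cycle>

path = [(3,5), (2,5), (2,4), (2,3), (2,2), (2,1), (2,0)]
arrival = 14

t=2: at (3,5)
t=4: at (2,5) after W
t=6: at (2,4) after S
t=8: at (2,3) after S
t=10: at (2,2) after S
t=12: at (2,1) after S
t=14: at (2,0) after S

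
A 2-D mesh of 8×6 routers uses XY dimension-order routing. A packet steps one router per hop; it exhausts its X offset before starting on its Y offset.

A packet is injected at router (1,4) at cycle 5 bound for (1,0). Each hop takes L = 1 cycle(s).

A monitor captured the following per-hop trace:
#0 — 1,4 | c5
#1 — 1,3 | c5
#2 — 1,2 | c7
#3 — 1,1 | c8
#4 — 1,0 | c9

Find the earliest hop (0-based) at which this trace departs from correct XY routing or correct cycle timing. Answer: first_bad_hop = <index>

first_bad_hop = 1

[1] (+0,-1) / 0c ⇒ BAD: Δcyc=0≠L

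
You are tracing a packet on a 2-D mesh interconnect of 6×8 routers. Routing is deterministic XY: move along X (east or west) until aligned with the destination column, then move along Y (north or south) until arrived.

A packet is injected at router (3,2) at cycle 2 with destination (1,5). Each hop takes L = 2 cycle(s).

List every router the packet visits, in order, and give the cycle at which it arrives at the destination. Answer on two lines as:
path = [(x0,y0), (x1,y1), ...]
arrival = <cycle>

path = [(3,2), (2,2), (1,2), (1,3), (1,4), (1,5)]
arrival = 12

  0. router=(3,2) cycle=2 (inject)
  1. router=(2,2) cycle=4 dir=W
  2. router=(1,2) cycle=6 dir=W
  3. router=(1,3) cycle=8 dir=N
  4. router=(1,4) cycle=10 dir=N
  5. router=(1,5) cycle=12 dir=N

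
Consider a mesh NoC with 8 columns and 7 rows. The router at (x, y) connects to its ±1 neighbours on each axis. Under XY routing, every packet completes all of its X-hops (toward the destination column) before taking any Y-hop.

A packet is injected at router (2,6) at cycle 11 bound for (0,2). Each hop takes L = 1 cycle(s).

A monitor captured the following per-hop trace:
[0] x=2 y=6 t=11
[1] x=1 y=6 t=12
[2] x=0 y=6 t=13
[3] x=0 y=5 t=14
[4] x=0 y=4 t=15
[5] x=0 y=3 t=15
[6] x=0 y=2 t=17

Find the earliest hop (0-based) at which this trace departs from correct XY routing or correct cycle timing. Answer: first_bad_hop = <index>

first_bad_hop = 5

  1: Δx=-1 Δy=+0 Δt=1 [ok]
  2: Δx=-1 Δy=+0 Δt=1 [ok]
  3: Δx=+0 Δy=-1 Δt=1 [ok]
  4: Δx=+0 Δy=-1 Δt=1 [ok]
  5: Δx=+0 Δy=-1 Δt=0 [BAD: Δcyc=0≠L]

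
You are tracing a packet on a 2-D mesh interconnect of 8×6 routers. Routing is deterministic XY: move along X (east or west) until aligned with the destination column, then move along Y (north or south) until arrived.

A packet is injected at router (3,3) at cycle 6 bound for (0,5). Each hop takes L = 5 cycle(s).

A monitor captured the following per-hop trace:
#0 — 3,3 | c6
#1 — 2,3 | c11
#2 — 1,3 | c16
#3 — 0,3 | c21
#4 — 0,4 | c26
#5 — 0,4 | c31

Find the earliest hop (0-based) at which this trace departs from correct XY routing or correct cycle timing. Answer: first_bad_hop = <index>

  1: Δx=-1 Δy=+0 Δt=5 [ok]
  2: Δx=-1 Δy=+0 Δt=5 [ok]
  3: Δx=-1 Δy=+0 Δt=5 [ok]
  4: Δx=+0 Δy=+1 Δt=5 [ok]
  5: Δx=+0 Δy=+0 Δt=5 [BAD: non-unit step]

first_bad_hop = 5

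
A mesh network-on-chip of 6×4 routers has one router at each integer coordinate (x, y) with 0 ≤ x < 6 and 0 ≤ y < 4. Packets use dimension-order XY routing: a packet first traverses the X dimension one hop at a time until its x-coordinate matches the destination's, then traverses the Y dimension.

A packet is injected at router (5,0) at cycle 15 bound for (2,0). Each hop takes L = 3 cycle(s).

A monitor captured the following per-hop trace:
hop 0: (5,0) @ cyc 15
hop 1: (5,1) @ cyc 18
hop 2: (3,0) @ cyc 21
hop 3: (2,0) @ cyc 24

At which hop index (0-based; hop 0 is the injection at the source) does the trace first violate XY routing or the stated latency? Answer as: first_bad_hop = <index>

check 1→ d=(0,1) cyc+3: BAD: Y-move but x=5≠2

first_bad_hop = 1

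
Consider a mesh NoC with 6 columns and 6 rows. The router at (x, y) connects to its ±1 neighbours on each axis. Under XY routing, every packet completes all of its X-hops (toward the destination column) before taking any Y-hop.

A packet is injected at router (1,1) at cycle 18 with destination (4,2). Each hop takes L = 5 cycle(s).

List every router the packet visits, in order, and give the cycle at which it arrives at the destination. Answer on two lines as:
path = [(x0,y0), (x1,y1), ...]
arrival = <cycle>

src (1,1)  cyc=18
E→(2,1)  cyc=23
E→(3,1)  cyc=28
E→(4,1)  cyc=33
N→(4,2)  cyc=38

path = [(1,1), (2,1), (3,1), (4,1), (4,2)]
arrival = 38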